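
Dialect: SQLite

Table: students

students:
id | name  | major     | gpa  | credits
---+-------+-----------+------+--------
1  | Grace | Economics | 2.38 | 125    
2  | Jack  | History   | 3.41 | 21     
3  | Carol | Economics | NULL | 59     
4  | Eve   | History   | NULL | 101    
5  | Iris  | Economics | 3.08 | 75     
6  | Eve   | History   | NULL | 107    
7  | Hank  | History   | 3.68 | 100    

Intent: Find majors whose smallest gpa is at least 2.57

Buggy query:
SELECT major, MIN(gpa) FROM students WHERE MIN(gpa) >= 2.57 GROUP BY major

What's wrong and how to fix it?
Bug: Aggregates like MIN are computed per group after WHERE runs

Fix: Use HAVING for the per-group MIN condition

Corrected query:
SELECT major, MIN(gpa) FROM students GROUP BY major HAVING MIN(gpa) >= 2.57

Result:
major   | MIN(gpa)
--------+---------
History | 3.41    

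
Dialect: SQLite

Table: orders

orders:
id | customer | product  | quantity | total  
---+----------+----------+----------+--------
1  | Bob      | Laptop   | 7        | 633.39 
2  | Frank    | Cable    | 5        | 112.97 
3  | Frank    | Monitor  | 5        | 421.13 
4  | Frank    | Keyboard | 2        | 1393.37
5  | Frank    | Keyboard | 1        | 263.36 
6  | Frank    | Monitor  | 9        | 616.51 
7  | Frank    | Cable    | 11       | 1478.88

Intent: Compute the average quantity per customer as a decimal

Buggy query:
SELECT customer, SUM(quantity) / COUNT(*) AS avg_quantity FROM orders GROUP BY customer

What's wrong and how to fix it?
Bug: Both operands are integers, so '/' performs integer division and truncates

Fix: Cast one side to REAL so the division keeps the fractional part

Corrected query:
SELECT customer, SUM(quantity) * 1.0 / COUNT(*) AS avg_quantity FROM orders GROUP BY customer

Result:
customer | avg_quantity
---------+-------------
Bob      | 7           
Frank    | 5.5         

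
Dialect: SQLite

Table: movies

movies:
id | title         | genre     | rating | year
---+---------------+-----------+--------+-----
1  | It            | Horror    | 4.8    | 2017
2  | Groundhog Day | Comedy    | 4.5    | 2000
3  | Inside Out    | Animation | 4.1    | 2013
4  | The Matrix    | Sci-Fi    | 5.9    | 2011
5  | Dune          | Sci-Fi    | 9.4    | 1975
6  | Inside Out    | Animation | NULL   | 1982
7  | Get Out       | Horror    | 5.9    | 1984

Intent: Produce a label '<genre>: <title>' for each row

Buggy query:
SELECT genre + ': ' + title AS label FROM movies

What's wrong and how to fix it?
Bug: SQLite uses || for string concatenation; + coerces text to numbers (yielding 0)

Fix: Use the || operator for string concatenation

Corrected query:
SELECT genre || ': ' || title AS label FROM movies

Result:
label                
---------------------
Horror: It           
Comedy: Groundhog Day
Animation: Inside Out
Sci-Fi: The Matrix   
Sci-Fi: Dune         
Animation: Inside Out
Horror: Get Out      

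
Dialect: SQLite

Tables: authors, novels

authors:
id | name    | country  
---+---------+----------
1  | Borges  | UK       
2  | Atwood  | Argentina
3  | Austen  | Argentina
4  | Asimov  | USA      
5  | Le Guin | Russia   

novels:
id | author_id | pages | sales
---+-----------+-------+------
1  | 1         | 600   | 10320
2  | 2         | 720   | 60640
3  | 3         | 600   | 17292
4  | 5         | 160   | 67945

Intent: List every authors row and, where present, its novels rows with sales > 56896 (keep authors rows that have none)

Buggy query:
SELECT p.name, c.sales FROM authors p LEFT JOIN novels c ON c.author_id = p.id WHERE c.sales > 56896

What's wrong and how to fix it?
Bug: Filtering c.sales in WHERE discards the NULL rows produced by LEFT JOIN, turning it into an inner join

Fix: Move the right-table condition into the ON clause so unmatched parents are kept

Corrected query:
SELECT p.name, c.sales FROM authors p LEFT JOIN novels c ON c.author_id = p.id AND c.sales > 56896

Result:
name    | sales
--------+------
Borges  | NULL 
Atwood  | 60640
Austen  | NULL 
Asimov  | NULL 
Le Guin | 67945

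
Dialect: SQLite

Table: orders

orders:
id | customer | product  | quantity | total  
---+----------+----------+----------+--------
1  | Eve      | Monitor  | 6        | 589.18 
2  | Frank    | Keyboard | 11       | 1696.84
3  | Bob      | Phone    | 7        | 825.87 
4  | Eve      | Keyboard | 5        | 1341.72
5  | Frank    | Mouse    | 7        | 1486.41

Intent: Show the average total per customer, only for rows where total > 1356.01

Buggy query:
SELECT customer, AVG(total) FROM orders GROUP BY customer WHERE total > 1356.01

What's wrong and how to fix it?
Bug: WHERE cannot follow GROUP BY

Fix: Move the WHERE clause before GROUP BY

Corrected query:
SELECT customer, AVG(total) FROM orders WHERE total > 1356.01 GROUP BY customer

Result:
customer | AVG(total)
---------+-----------
Frank    | 1591.625  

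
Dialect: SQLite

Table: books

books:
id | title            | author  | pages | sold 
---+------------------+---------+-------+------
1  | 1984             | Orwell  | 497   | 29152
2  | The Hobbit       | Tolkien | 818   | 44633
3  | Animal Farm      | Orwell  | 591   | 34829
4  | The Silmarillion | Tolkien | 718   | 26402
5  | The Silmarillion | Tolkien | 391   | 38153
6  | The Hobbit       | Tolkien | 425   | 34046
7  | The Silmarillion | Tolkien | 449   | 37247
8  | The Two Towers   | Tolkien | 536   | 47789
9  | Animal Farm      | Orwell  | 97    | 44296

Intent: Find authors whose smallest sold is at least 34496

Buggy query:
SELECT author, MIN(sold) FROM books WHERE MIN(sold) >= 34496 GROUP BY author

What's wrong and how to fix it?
Bug: Aggregates like MIN are computed per group after WHERE runs

Fix: Replace WHERE with HAVING after the GROUP BY

Corrected query:
SELECT author, MIN(sold) FROM books GROUP BY author HAVING MIN(sold) >= 34496

Result:
(no rows)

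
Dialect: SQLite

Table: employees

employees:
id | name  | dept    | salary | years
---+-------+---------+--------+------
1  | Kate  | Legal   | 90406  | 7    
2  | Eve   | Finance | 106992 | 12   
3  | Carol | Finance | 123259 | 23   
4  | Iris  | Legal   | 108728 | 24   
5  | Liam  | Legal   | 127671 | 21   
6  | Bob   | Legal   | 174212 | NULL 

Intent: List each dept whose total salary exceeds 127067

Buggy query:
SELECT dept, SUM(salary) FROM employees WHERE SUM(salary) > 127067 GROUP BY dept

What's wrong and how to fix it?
Bug: SUM(salary) is an aggregate, but WHERE filters rows before aggregation

Fix: Move the aggregate condition to a HAVING clause

Corrected query:
SELECT dept, SUM(salary) FROM employees GROUP BY dept HAVING SUM(salary) > 127067

Result:
dept    | SUM(salary)
--------+------------
Finance | 230251     
Legal   | 501017     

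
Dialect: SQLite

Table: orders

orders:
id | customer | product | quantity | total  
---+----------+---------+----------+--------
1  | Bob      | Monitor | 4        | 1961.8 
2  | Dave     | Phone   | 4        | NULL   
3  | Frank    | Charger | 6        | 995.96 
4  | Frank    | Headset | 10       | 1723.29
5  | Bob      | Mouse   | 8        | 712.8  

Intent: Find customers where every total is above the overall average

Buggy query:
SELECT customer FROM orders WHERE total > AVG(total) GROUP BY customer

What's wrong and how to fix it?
Bug: WHERE evaluates per row before aggregation, so AVG() is unavailable

Fix: Use a subquery for AVG and a HAVING MIN(...) filter so the condition holds for every row in the group

Corrected query:
SELECT customer FROM orders GROUP BY customer HAVING MIN(total) > (SELECT AVG(total) FROM orders)

Result:
(no rows)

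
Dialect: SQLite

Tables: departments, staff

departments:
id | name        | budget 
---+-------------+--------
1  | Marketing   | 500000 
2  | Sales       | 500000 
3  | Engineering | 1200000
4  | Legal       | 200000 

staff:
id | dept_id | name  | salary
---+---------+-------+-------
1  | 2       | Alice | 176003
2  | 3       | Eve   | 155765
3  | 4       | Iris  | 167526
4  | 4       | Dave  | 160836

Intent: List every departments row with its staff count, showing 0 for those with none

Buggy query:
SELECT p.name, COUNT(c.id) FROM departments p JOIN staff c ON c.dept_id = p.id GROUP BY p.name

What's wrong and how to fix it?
Bug: INNER JOIN drops departments rows that have no matching staff rows

Fix: Switch to LEFT JOIN to retain unmatched parent rows

Corrected query:
SELECT p.name, COUNT(c.id) FROM departments p LEFT JOIN staff c ON c.dept_id = p.id GROUP BY p.name

Result:
name        | COUNT(c.id)
------------+------------
Engineering | 1          
Legal       | 2          
Marketing   | 0          
Sales       | 1          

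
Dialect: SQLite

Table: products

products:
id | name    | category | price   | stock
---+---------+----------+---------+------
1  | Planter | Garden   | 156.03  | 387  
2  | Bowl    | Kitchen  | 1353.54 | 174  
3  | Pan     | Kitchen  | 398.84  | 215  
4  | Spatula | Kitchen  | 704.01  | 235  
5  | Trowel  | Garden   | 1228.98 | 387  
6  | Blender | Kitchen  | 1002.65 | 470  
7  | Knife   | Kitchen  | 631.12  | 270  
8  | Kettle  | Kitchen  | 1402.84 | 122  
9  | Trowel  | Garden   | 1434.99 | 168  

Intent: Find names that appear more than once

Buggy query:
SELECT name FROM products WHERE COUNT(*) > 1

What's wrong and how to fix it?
Bug: WHERE can't reference COUNT(*); aggregates are computed after WHERE

Fix: Group first, then use HAVING for the count condition

Corrected query:
SELECT name FROM products GROUP BY name HAVING COUNT(*) > 1

Result:
name  
------
Trowel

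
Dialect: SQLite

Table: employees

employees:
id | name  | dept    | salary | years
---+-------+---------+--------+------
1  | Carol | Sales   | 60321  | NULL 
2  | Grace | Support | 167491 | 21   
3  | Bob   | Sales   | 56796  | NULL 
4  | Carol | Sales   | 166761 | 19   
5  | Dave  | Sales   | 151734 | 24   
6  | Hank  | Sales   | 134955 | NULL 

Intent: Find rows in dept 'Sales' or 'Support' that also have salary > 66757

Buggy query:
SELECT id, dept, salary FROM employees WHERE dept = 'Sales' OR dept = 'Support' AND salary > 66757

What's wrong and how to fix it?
Bug: AND binds tighter than OR, so this parses as dept = 'Sales' OR (dept = 'Support' AND salary > 66757)

Fix: Group the OR with parentheses (or use IN), then AND the threshold

Corrected query:
SELECT id, dept, salary FROM employees WHERE (dept = 'Sales' OR dept = 'Support') AND salary > 66757

Result:
id | dept    | salary
---+---------+-------
2  | Support | 167491
4  | Sales   | 166761
5  | Sales   | 151734
6  | Sales   | 134955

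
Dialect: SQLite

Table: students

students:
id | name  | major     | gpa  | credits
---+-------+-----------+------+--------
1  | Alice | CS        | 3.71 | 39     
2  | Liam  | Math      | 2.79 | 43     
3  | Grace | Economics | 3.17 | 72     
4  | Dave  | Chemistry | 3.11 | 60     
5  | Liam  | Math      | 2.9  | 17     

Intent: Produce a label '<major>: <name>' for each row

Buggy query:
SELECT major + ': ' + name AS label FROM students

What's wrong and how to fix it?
Bug: SQLite uses || for string concatenation; + coerces text to numbers (yielding 0)

Fix: Use the || operator for string concatenation

Corrected query:
SELECT major || ': ' || name AS label FROM students

Result:
label           
----------------
CS: Alice       
Math: Liam      
Economics: Grace
Chemistry: Dave 
Math: Liam      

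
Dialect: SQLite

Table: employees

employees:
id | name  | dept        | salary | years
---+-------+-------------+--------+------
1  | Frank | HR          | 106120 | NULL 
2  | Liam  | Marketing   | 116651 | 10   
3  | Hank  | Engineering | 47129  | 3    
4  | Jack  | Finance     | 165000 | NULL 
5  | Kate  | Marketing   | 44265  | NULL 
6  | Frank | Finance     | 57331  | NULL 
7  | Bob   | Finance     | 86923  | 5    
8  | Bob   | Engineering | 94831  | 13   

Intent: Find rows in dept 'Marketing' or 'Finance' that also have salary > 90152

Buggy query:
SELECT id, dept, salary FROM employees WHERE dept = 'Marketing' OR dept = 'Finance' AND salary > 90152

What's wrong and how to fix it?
Bug: Without parentheses, AND is evaluated before OR, so the salary filter only applies to the 'Finance' branch

Fix: Add parentheses around the OR so the AND applies to both alternatives

Corrected query:
SELECT id, dept, salary FROM employees WHERE (dept = 'Marketing' OR dept = 'Finance') AND salary > 90152

Result:
id | dept      | salary
---+-----------+-------
2  | Marketing | 116651
4  | Finance   | 165000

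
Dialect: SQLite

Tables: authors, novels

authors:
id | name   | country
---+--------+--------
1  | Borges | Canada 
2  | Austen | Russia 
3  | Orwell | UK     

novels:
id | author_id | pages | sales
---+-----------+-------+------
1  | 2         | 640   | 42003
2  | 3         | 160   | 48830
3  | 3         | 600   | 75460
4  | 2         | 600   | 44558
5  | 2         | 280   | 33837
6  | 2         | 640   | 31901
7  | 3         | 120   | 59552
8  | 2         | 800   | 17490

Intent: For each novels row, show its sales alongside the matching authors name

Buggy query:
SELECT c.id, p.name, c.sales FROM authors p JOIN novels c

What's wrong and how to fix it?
Bug: Missing join condition: each novels row is matched to all authors rows instead of just its own

Fix: Specify the join condition linking the foreign key to the parent id

Corrected query:
SELECT c.id, p.name, c.sales FROM authors p JOIN novels c ON c.author_id = p.id

Result:
id | name   | sales
---+--------+------
1  | Austen | 42003
2  | Orwell | 48830
3  | Orwell | 75460
4  | Austen | 44558
5  | Austen | 33837
6  | Austen | 31901
7  | Orwell | 59552
8  | Austen | 17490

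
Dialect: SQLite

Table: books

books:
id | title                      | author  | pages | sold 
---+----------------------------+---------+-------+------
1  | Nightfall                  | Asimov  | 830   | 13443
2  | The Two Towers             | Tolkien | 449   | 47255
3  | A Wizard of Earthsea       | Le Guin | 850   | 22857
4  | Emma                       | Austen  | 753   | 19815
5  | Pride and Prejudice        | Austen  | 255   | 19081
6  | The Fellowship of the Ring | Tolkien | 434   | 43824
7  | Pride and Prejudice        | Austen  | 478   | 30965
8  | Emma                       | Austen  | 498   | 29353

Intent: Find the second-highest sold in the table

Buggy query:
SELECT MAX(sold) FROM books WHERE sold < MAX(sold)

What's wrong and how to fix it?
Bug: The inner MAX is an aggregate inside WHERE, which is not allowed

Fix: Put the inner MAX in a scalar subquery

Corrected query:
SELECT MAX(sold) FROM books WHERE sold < (SELECT MAX(sold) FROM books)

Result:
MAX(sold)
---------
43824    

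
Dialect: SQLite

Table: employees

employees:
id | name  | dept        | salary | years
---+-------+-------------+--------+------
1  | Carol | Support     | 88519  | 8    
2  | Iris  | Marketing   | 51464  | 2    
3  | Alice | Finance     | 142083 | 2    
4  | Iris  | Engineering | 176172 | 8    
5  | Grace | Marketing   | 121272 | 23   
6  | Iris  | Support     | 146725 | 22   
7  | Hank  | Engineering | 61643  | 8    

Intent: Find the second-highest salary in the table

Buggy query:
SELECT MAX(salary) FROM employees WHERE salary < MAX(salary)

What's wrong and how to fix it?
Bug: MAX(salary) on the right of the comparison is an aggregate-in-WHERE error

Fix: Compute the overall MAX in a subquery, then take MAX of rows below it

Corrected query:
SELECT MAX(salary) FROM employees WHERE salary < (SELECT MAX(salary) FROM employees)

Result:
MAX(salary)
-----------
146725     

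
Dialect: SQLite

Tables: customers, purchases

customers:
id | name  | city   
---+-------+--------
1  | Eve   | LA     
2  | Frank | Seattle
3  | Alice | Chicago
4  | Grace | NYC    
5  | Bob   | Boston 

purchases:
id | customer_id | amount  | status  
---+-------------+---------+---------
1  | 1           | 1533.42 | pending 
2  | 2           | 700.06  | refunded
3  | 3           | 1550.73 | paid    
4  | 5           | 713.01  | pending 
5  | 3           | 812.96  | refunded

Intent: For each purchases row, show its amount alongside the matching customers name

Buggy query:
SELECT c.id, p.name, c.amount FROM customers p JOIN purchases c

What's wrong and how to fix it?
Bug: JOIN with no ON clause produces a cartesian product; every purchases row pairs with every customers row

Fix: Add ON c.customer_id = p.id to the JOIN

Corrected query:
SELECT c.id, p.name, c.amount FROM customers p JOIN purchases c ON c.customer_id = p.id

Result:
id | name  | amount 
---+-------+--------
1  | Eve   | 1533.42
2  | Frank | 700.06 
3  | Alice | 1550.73
4  | Bob   | 713.01 
5  | Alice | 812.96 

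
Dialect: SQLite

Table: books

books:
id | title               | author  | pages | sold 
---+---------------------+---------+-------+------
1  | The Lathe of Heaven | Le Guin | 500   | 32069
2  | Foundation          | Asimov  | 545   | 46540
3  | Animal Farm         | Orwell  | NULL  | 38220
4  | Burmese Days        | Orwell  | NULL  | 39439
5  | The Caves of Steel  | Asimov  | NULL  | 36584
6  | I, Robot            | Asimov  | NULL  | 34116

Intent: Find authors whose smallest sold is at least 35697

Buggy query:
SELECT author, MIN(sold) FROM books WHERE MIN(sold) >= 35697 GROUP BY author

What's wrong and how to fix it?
Bug: Aggregates like MIN are computed per group after WHERE runs

Fix: Replace WHERE with HAVING after the GROUP BY

Corrected query:
SELECT author, MIN(sold) FROM books GROUP BY author HAVING MIN(sold) >= 35697

Result:
author | MIN(sold)
-------+----------
Orwell | 38220    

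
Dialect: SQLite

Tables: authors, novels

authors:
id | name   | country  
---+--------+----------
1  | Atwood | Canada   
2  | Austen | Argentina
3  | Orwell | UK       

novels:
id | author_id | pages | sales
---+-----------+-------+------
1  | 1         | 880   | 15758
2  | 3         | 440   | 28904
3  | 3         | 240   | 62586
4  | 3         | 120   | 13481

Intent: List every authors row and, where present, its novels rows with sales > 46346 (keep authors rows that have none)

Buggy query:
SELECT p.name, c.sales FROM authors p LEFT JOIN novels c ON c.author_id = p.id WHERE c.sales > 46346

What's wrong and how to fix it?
Bug: Filtering c.sales in WHERE discards the NULL rows produced by LEFT JOIN, turning it into an inner join

Fix: Put 'c.sales > 46346' in the JOIN's ON clause instead of WHERE

Corrected query:
SELECT p.name, c.sales FROM authors p LEFT JOIN novels c ON c.author_id = p.id AND c.sales > 46346

Result:
name   | sales
-------+------
Atwood | NULL 
Austen | NULL 
Orwell | 62586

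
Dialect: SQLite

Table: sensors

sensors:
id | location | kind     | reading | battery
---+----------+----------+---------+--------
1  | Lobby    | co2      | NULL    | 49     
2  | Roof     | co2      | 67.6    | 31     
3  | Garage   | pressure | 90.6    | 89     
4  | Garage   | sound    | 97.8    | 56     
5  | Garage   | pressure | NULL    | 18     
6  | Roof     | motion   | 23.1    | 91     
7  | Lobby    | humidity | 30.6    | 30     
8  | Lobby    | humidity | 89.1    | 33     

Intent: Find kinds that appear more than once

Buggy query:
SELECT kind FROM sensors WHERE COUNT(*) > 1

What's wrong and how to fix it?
Bug: WHERE can't reference COUNT(*); aggregates are computed after WHERE

Fix: GROUP BY kind, then filter groups with HAVING COUNT(*) > 1

Corrected query:
SELECT kind FROM sensors GROUP BY kind HAVING COUNT(*) > 1

Result:
kind    
--------
co2     
humidity
pressure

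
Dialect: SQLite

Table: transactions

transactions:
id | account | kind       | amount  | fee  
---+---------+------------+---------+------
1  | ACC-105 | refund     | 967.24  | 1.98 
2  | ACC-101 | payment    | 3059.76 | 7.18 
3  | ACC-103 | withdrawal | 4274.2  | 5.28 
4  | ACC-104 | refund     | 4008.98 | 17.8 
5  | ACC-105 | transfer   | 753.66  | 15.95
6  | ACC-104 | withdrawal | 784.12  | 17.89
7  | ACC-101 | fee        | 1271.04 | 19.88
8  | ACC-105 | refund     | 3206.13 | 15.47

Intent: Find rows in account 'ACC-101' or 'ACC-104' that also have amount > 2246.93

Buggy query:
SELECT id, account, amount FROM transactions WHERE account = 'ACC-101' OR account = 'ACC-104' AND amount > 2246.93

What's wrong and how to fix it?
Bug: Without parentheses, AND is evaluated before OR, so the amount filter only applies to the 'ACC-104' branch

Fix: Add parentheses around the OR so the AND applies to both alternatives

Corrected query:
SELECT id, account, amount FROM transactions WHERE (account = 'ACC-101' OR account = 'ACC-104') AND amount > 2246.93

Result:
id | account | amount 
---+---------+--------
2  | ACC-101 | 3059.76
4  | ACC-104 | 4008.98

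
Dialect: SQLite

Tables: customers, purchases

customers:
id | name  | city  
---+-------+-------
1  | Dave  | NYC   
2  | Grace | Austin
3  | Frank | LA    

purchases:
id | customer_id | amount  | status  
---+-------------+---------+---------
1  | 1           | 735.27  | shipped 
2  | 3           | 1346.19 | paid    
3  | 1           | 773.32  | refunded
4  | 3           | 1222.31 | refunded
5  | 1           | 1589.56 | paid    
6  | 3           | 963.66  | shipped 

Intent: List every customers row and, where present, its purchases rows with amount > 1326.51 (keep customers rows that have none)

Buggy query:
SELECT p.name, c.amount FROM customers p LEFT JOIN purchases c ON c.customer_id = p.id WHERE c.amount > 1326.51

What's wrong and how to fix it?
Bug: Filtering c.amount in WHERE discards the NULL rows produced by LEFT JOIN, turning it into an inner join

Fix: Move the right-table condition into the ON clause so unmatched parents are kept

Corrected query:
SELECT p.name, c.amount FROM customers p LEFT JOIN purchases c ON c.customer_id = p.id AND c.amount > 1326.51

Result:
name  | amount 
------+--------
Dave  | 1589.56
Grace | NULL   
Frank | 1346.19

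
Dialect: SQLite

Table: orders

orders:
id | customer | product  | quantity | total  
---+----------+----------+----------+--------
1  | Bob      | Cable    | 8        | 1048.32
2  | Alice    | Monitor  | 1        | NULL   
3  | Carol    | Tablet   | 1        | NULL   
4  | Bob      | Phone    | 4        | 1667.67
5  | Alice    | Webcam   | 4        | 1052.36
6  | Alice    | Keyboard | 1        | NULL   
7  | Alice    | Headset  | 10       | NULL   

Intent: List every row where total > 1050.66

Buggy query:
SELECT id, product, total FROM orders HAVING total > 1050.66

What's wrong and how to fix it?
Bug: This is a non-aggregate query (no GROUP BY, no aggregates), so in SQLite the HAVING clause is invalid here; a row-level condition belongs in WHERE

Fix: Use WHERE for row-level filtering

Corrected query:
SELECT id, product, total FROM orders WHERE total > 1050.66

Result:
id | product | total  
---+---------+--------
4  | Phone   | 1667.67
5  | Webcam  | 1052.36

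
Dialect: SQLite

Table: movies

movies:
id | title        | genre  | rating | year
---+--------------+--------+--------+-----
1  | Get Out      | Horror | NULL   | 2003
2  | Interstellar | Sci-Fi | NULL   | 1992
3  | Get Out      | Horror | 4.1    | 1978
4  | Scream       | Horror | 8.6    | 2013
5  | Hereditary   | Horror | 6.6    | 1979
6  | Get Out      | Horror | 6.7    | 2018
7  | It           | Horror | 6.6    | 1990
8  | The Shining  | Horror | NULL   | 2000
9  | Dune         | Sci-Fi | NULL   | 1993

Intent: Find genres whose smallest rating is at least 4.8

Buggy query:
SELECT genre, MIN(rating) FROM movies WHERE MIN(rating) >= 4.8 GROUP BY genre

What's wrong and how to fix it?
Bug: MIN() in WHERE is a misuse of aggregate

Fix: Replace WHERE with HAVING after the GROUP BY

Corrected query:
SELECT genre, MIN(rating) FROM movies GROUP BY genre HAVING MIN(rating) >= 4.8

Result:
(no rows)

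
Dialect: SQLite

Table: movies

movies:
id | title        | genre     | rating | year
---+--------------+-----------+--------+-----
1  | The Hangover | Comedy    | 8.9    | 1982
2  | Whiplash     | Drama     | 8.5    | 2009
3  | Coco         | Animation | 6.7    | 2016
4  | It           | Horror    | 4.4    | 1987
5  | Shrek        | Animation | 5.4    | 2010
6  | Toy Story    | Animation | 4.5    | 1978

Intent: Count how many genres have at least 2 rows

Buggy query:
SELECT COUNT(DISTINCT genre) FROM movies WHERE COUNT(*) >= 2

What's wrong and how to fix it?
Bug: WHERE filters individual rows, not groups, so a group-level COUNT is invalid there

Fix: Group first with HAVING COUNT(*) >= 2, then COUNT the resulting groups

Corrected query:
SELECT COUNT(*) FROM (SELECT genre FROM movies GROUP BY genre HAVING COUNT(*) >= 2)

Result:
COUNT(*)
--------
1       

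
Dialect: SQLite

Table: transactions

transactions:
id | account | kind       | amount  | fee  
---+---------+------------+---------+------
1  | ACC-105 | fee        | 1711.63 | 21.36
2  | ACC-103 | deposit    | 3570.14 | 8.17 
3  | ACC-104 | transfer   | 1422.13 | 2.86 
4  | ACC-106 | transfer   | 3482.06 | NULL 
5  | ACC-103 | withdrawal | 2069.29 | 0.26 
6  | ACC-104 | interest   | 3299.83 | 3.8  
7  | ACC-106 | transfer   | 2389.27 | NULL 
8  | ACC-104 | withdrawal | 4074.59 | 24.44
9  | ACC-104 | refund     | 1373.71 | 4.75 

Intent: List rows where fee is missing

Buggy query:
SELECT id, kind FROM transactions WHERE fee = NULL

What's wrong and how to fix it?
Bug: '= NULL' is always unknown in SQL three-valued logic, so no rows match

Fix: Replace '= NULL' with 'IS NULL'

Corrected query:
SELECT id, kind FROM transactions WHERE fee IS NULL

Result:
id | kind    
---+---------
4  | transfer
7  | transfer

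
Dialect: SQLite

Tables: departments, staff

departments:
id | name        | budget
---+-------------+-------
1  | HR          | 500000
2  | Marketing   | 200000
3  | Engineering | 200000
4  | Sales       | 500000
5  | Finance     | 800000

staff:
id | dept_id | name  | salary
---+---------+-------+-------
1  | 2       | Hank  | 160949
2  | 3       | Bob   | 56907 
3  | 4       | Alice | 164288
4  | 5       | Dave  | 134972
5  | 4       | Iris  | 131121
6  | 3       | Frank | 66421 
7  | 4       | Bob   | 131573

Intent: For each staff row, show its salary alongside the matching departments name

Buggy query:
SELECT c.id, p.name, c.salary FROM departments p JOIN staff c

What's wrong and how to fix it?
Bug: Missing join condition: each staff row is matched to all departments rows instead of just its own

Fix: Specify the join condition linking the foreign key to the parent id

Corrected query:
SELECT c.id, p.name, c.salary FROM departments p JOIN staff c ON c.dept_id = p.id

Result:
id | name        | salary
---+-------------+-------
1  | Marketing   | 160949
2  | Engineering | 56907 
3  | Sales       | 164288
4  | Finance     | 134972
5  | Sales       | 131121
6  | Engineering | 66421 
7  | Sales       | 131573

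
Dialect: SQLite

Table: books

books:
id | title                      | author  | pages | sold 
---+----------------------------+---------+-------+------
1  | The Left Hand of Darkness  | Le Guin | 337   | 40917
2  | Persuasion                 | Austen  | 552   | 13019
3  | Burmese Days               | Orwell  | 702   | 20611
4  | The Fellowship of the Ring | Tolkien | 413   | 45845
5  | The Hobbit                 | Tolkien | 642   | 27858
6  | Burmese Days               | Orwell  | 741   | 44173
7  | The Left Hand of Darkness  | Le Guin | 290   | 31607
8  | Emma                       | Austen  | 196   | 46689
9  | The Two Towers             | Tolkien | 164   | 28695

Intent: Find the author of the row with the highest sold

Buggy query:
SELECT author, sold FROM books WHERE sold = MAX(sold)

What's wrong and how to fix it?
Bug: MAX(sold) is an aggregate and cannot be used directly in WHERE

Fix: Wrap MAX in a scalar subquery so WHERE compares against a single value

Corrected query:
SELECT author, sold FROM books WHERE sold = (SELECT MAX(sold) FROM books)

Result:
author | sold 
-------+------
Austen | 46689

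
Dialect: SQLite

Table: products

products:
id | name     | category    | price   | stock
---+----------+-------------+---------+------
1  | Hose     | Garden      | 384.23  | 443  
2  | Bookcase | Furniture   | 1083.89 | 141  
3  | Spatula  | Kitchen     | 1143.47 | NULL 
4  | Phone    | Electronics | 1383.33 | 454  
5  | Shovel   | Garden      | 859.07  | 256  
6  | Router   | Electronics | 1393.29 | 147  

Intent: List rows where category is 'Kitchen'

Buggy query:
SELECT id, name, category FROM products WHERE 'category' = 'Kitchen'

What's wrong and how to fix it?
Bug: Single quotes denote string literals in SQL; the column name is being compared as a constant string

Fix: Remove the quotes around the column name (or use double quotes for an identifier)

Corrected query:
SELECT id, name, category FROM products WHERE category = 'Kitchen'

Result:
id | name    | category
---+---------+---------
3  | Spatula | Kitchen 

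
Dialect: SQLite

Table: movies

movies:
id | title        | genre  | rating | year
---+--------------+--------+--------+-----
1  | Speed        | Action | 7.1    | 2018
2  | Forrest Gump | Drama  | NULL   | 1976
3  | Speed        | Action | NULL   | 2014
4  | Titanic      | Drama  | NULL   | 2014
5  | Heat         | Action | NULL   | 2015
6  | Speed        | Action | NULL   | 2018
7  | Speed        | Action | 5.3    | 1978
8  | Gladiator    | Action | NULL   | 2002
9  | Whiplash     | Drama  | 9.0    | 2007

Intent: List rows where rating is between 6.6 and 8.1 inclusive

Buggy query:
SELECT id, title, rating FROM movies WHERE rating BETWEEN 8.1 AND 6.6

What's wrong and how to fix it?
Bug: The bounds are reversed; BETWEEN a AND b requires a <= b to match anything

Fix: Write BETWEEN 6.6 AND 8.1

Corrected query:
SELECT id, title, rating FROM movies WHERE rating BETWEEN 6.6 AND 8.1

Result:
id | title | rating
---+-------+-------
1  | Speed | 7.1   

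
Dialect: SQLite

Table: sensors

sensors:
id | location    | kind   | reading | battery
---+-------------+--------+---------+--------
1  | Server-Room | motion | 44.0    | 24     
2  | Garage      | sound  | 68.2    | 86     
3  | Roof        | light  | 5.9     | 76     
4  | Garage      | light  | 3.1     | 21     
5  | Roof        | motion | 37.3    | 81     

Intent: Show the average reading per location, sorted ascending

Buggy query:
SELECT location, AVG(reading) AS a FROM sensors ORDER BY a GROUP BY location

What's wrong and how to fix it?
Bug: ORDER BY appears before GROUP BY; SQL clause order requires GROUP BY first

Fix: Move ORDER BY to the end, after GROUP BY

Corrected query:
SELECT location, AVG(reading) AS a FROM sensors GROUP BY location ORDER BY a

Result:
location    | a    
------------+------
Roof        | 21.6 
Garage      | 35.65
Server-Room | 44   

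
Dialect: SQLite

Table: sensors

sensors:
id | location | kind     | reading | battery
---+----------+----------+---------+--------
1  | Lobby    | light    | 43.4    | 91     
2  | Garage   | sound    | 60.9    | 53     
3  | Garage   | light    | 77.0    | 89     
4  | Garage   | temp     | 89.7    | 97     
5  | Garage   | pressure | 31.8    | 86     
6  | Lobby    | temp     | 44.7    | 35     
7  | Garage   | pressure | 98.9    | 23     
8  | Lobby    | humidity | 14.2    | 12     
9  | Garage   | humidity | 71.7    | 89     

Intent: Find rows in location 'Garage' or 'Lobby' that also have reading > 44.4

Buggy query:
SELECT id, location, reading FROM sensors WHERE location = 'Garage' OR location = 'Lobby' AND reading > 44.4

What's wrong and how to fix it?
Bug: Without parentheses, AND is evaluated before OR, so the reading filter only applies to the 'Lobby' branch

Fix: Group the OR with parentheses (or use IN), then AND the threshold

Corrected query:
SELECT id, location, reading FROM sensors WHERE (location = 'Garage' OR location = 'Lobby') AND reading > 44.4

Result:
id | location | reading
---+----------+--------
2  | Garage   | 60.9   
3  | Garage   | 77     
4  | Garage   | 89.7   
6  | Lobby    | 44.7   
7  | Garage   | 98.9   
9  | Garage   | 71.7   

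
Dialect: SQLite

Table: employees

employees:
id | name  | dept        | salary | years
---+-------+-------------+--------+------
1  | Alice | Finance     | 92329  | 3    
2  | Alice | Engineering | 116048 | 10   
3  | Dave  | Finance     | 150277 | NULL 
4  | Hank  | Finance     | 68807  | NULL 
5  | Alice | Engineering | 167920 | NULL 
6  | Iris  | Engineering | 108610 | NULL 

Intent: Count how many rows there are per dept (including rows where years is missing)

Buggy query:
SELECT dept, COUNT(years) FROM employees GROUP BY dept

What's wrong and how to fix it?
Bug: COUNT(years) skips NULLs, so groups with missing years are undercounted

Fix: Use COUNT(*) to count all rows regardless of NULL

Corrected query:
SELECT dept, COUNT(*) FROM employees GROUP BY dept

Result:
dept        | COUNT(*)
------------+---------
Engineering | 3       
Finance     | 3       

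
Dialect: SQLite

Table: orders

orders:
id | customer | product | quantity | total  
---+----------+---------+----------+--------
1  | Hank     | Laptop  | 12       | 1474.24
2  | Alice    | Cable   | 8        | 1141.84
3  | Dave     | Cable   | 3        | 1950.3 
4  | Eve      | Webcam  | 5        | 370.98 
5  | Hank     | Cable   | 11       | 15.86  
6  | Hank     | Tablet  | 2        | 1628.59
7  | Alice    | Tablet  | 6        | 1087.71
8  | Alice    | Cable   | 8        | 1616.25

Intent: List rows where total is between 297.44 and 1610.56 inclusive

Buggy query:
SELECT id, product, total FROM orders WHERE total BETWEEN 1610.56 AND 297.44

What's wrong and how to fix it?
Bug: BETWEEN expects the lower bound first; with 1610.56 AND 297.44 the range is empty

Fix: Swap the bounds so the smaller value comes first

Corrected query:
SELECT id, product, total FROM orders WHERE total BETWEEN 297.44 AND 1610.56

Result:
id | product | total  
---+---------+--------
1  | Laptop  | 1474.24
2  | Cable   | 1141.84
4  | Webcam  | 370.98 
7  | Tablet  | 1087.71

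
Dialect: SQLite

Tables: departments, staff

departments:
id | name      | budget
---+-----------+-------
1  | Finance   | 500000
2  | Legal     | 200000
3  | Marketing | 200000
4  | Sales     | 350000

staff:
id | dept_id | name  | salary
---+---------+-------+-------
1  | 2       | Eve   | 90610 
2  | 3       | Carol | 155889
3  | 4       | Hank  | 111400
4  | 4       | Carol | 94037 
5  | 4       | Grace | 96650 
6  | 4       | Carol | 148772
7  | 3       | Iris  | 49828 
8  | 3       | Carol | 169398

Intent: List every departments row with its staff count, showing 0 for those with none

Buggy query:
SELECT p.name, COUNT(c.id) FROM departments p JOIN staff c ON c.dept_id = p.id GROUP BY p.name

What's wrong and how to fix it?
Bug: INNER JOIN drops departments rows that have no matching staff rows

Fix: Use LEFT JOIN so parents without children still appear (COUNT(c.id) gives 0)

Corrected query:
SELECT p.name, COUNT(c.id) FROM departments p LEFT JOIN staff c ON c.dept_id = p.id GROUP BY p.name

Result:
name      | COUNT(c.id)
----------+------------
Finance   | 0          
Legal     | 1          
Marketing | 3          
Sales     | 4          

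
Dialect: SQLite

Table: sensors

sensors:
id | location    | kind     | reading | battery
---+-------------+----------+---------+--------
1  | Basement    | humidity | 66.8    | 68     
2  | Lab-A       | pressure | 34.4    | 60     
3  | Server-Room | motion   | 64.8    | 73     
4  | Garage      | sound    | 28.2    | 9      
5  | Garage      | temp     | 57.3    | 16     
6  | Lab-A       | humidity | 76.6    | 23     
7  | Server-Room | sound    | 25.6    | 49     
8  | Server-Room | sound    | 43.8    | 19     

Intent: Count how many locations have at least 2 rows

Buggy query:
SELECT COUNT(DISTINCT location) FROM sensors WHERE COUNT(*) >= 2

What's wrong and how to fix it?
Bug: COUNT(*) cannot appear in WHERE; the per-group count doesn't exist yet

Fix: Group first with HAVING COUNT(*) >= 2, then COUNT the resulting groups

Corrected query:
SELECT COUNT(*) FROM (SELECT location FROM sensors GROUP BY location HAVING COUNT(*) >= 2)

Result:
COUNT(*)
--------
3       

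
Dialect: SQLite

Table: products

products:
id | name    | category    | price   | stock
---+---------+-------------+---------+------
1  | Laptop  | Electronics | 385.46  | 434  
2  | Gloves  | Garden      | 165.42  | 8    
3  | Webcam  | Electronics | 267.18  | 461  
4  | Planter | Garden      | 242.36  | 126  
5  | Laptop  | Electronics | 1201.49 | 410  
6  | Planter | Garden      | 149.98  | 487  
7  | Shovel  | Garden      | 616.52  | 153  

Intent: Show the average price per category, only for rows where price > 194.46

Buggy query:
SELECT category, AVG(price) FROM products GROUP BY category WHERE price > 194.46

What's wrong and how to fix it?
Bug: Row-level WHERE must come before GROUP BY in the clause order

Fix: Place WHERE between FROM and GROUP BY

Corrected query:
SELECT category, AVG(price) FROM products WHERE price > 194.46 GROUP BY category

Result:
category    | AVG(price)
------------+-----------
Electronics | 618.043333
Garden      | 429.44    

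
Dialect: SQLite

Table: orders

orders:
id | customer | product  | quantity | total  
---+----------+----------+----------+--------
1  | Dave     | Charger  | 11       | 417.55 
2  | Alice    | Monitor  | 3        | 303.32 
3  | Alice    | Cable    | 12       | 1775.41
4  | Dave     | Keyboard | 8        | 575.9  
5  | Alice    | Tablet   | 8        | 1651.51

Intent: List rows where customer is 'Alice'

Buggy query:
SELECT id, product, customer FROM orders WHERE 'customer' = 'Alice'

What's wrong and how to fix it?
Bug: Single quotes denote string literals in SQL; the column name is being compared as a constant string

Fix: Remove the quotes around the column name (or use double quotes for an identifier)

Corrected query:
SELECT id, product, customer FROM orders WHERE customer = 'Alice'

Result:
id | product | customer
---+---------+---------
2  | Monitor | Alice   
3  | Cable   | Alice   
5  | Tablet  | Alice   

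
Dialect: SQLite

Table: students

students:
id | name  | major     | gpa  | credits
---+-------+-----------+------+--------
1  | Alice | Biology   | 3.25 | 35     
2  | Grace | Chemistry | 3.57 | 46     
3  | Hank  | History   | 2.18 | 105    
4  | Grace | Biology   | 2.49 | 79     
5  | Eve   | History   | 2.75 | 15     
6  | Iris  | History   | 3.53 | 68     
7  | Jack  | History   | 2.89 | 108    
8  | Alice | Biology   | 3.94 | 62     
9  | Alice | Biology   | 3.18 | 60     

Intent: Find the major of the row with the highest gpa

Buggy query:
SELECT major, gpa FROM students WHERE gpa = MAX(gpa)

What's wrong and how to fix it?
Bug: WHERE is evaluated per row; an aggregate over the whole table isn't defined there

Fix: Use a subquery: WHERE gpa = (SELECT MAX(gpa) FROM students)

Corrected query:
SELECT major, gpa FROM students WHERE gpa = (SELECT MAX(gpa) FROM students)

Result:
major   | gpa 
--------+-----
Biology | 3.94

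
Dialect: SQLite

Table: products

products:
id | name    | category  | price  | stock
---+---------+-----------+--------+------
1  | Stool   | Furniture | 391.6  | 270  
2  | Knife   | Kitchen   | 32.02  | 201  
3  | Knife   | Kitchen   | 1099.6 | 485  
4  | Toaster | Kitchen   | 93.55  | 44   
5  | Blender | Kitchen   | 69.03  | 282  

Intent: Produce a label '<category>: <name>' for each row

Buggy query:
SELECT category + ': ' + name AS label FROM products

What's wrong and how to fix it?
Bug: '+' is numeric addition; on text columns SQLite converts them to 0 instead of concatenating

Fix: Use the || operator for string concatenation

Corrected query:
SELECT category || ': ' || name AS label FROM products

Result:
label           
----------------
Furniture: Stool
Kitchen: Knife  
Kitchen: Knife  
Kitchen: Toaster
Kitchen: Blender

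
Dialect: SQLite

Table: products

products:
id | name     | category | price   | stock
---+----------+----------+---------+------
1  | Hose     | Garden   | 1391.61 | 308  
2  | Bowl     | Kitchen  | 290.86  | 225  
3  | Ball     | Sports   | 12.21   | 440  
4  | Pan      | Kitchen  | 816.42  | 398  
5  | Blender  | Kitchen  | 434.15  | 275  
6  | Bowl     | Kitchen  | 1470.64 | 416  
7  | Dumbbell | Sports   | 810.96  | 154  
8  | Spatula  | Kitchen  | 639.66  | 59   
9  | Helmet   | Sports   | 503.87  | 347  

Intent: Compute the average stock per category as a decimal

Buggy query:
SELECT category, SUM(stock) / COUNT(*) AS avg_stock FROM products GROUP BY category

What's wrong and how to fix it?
Bug: Both operands are integers, so '/' performs integer division and truncates

Fix: Cast one side to REAL so the division keeps the fractional part

Corrected query:
SELECT category, SUM(stock) * 1.0 / COUNT(*) AS avg_stock FROM products GROUP BY category

Result:
category | avg_stock 
---------+-----------
Garden   | 308       
Kitchen  | 274.6     
Sports   | 313.666667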